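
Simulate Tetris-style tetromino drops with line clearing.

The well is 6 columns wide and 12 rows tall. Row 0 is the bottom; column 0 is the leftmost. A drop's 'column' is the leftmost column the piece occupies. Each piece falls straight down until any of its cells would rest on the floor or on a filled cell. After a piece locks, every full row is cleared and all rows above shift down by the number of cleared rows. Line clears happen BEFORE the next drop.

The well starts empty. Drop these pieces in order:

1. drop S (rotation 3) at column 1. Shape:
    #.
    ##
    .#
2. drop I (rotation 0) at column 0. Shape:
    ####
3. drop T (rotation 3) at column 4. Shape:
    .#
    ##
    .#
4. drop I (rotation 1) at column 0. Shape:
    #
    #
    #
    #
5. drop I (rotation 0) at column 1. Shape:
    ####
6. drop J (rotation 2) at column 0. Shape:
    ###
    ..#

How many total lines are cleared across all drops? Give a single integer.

Answer: 0

Derivation:
Drop 1: S rot3 at col 1 lands with bottom-row=0; cleared 0 line(s) (total 0); column heights now [0 3 2 0 0 0], max=3
Drop 2: I rot0 at col 0 lands with bottom-row=3; cleared 0 line(s) (total 0); column heights now [4 4 4 4 0 0], max=4
Drop 3: T rot3 at col 4 lands with bottom-row=0; cleared 0 line(s) (total 0); column heights now [4 4 4 4 2 3], max=4
Drop 4: I rot1 at col 0 lands with bottom-row=4; cleared 0 line(s) (total 0); column heights now [8 4 4 4 2 3], max=8
Drop 5: I rot0 at col 1 lands with bottom-row=4; cleared 0 line(s) (total 0); column heights now [8 5 5 5 5 3], max=8
Drop 6: J rot2 at col 0 lands with bottom-row=7; cleared 0 line(s) (total 0); column heights now [9 9 9 5 5 3], max=9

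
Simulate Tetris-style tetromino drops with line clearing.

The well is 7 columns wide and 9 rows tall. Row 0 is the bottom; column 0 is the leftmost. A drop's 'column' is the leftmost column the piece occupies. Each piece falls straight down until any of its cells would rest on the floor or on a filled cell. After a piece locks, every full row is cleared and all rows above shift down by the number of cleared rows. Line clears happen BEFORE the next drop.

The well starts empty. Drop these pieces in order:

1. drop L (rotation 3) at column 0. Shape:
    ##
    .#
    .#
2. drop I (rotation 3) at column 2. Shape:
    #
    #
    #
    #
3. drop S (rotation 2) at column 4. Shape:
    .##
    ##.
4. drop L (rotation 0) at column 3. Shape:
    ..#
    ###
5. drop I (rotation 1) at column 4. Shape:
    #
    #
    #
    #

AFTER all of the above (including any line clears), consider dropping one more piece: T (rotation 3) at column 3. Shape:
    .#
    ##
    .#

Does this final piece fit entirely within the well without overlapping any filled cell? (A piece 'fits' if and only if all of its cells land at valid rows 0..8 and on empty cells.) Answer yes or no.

Drop 1: L rot3 at col 0 lands with bottom-row=0; cleared 0 line(s) (total 0); column heights now [3 3 0 0 0 0 0], max=3
Drop 2: I rot3 at col 2 lands with bottom-row=0; cleared 0 line(s) (total 0); column heights now [3 3 4 0 0 0 0], max=4
Drop 3: S rot2 at col 4 lands with bottom-row=0; cleared 0 line(s) (total 0); column heights now [3 3 4 0 1 2 2], max=4
Drop 4: L rot0 at col 3 lands with bottom-row=2; cleared 0 line(s) (total 0); column heights now [3 3 4 3 3 4 2], max=4
Drop 5: I rot1 at col 4 lands with bottom-row=3; cleared 0 line(s) (total 0); column heights now [3 3 4 3 7 4 2], max=7
Test piece T rot3 at col 3 (width 2): heights before test = [3 3 4 3 7 4 2]; fits = False

Answer: no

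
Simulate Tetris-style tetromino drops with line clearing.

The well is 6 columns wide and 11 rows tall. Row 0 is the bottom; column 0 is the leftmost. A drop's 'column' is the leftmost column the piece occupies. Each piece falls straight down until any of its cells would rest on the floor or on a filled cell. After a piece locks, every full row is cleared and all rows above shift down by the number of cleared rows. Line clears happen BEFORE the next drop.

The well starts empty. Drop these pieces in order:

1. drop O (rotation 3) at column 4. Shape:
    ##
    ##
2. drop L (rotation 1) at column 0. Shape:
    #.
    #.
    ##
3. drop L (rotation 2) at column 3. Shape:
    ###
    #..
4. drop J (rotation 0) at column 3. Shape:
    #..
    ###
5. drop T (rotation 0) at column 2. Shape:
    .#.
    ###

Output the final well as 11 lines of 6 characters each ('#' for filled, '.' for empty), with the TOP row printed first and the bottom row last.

Answer: ......
......
......
......
...#..
..###.
...#..
...###
#..###
#..###
##..##

Derivation:
Drop 1: O rot3 at col 4 lands with bottom-row=0; cleared 0 line(s) (total 0); column heights now [0 0 0 0 2 2], max=2
Drop 2: L rot1 at col 0 lands with bottom-row=0; cleared 0 line(s) (total 0); column heights now [3 1 0 0 2 2], max=3
Drop 3: L rot2 at col 3 lands with bottom-row=1; cleared 0 line(s) (total 0); column heights now [3 1 0 3 3 3], max=3
Drop 4: J rot0 at col 3 lands with bottom-row=3; cleared 0 line(s) (total 0); column heights now [3 1 0 5 4 4], max=5
Drop 5: T rot0 at col 2 lands with bottom-row=5; cleared 0 line(s) (total 0); column heights now [3 1 6 7 6 4], max=7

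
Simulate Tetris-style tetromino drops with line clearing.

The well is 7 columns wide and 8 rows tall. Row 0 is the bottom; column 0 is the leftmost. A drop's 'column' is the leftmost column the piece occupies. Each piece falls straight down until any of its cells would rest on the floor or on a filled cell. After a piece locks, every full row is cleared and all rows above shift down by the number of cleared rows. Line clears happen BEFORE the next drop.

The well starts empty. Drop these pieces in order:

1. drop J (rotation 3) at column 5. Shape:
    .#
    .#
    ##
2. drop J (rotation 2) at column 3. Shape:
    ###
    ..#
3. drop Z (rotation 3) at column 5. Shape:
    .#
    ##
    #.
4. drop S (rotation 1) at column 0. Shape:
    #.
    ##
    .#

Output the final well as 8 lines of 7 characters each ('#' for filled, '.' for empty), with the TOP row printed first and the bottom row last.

Drop 1: J rot3 at col 5 lands with bottom-row=0; cleared 0 line(s) (total 0); column heights now [0 0 0 0 0 1 3], max=3
Drop 2: J rot2 at col 3 lands with bottom-row=1; cleared 0 line(s) (total 0); column heights now [0 0 0 3 3 3 3], max=3
Drop 3: Z rot3 at col 5 lands with bottom-row=3; cleared 0 line(s) (total 0); column heights now [0 0 0 3 3 5 6], max=6
Drop 4: S rot1 at col 0 lands with bottom-row=0; cleared 0 line(s) (total 0); column heights now [3 2 0 3 3 5 6], max=6

Answer: .......
.......
......#
.....##
.....#.
#..####
##...##
.#...##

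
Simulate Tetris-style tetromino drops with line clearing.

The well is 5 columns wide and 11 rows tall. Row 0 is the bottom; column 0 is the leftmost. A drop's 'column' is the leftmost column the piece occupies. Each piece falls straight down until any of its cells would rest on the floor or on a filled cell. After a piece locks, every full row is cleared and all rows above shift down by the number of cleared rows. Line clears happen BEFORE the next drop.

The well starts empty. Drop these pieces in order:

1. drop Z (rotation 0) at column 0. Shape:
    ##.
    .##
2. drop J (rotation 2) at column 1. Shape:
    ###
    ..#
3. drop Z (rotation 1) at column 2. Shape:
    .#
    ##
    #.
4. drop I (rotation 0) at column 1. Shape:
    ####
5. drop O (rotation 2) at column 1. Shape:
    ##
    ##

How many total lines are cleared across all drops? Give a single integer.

Drop 1: Z rot0 at col 0 lands with bottom-row=0; cleared 0 line(s) (total 0); column heights now [2 2 1 0 0], max=2
Drop 2: J rot2 at col 1 lands with bottom-row=1; cleared 0 line(s) (total 0); column heights now [2 3 3 3 0], max=3
Drop 3: Z rot1 at col 2 lands with bottom-row=3; cleared 0 line(s) (total 0); column heights now [2 3 5 6 0], max=6
Drop 4: I rot0 at col 1 lands with bottom-row=6; cleared 0 line(s) (total 0); column heights now [2 7 7 7 7], max=7
Drop 5: O rot2 at col 1 lands with bottom-row=7; cleared 0 line(s) (total 0); column heights now [2 9 9 7 7], max=9

Answer: 0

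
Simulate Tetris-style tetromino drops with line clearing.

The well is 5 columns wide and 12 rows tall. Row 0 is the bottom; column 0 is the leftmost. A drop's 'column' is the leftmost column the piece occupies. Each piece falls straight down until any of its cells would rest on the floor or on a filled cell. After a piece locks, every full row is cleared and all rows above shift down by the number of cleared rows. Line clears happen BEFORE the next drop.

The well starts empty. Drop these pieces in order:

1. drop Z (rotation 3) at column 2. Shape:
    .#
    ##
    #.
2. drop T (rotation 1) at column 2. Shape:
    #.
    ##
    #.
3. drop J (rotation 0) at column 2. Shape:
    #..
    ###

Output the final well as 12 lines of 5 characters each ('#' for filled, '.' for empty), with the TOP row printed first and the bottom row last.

Answer: .....
.....
.....
.....
.....
..#..
..###
..#..
..##.
..##.
..##.
..#..

Derivation:
Drop 1: Z rot3 at col 2 lands with bottom-row=0; cleared 0 line(s) (total 0); column heights now [0 0 2 3 0], max=3
Drop 2: T rot1 at col 2 lands with bottom-row=2; cleared 0 line(s) (total 0); column heights now [0 0 5 4 0], max=5
Drop 3: J rot0 at col 2 lands with bottom-row=5; cleared 0 line(s) (total 0); column heights now [0 0 7 6 6], max=7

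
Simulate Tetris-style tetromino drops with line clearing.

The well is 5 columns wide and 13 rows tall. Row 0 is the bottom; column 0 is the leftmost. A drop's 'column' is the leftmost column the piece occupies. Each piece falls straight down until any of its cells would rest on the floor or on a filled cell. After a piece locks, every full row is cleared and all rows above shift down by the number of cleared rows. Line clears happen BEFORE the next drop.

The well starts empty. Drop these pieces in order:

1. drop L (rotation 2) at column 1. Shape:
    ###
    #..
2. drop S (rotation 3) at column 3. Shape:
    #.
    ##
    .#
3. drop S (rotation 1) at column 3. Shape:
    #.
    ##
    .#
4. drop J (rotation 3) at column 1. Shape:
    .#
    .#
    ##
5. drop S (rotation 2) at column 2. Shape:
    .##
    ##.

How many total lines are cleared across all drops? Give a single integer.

Answer: 0

Derivation:
Drop 1: L rot2 at col 1 lands with bottom-row=0; cleared 0 line(s) (total 0); column heights now [0 2 2 2 0], max=2
Drop 2: S rot3 at col 3 lands with bottom-row=1; cleared 0 line(s) (total 0); column heights now [0 2 2 4 3], max=4
Drop 3: S rot1 at col 3 lands with bottom-row=3; cleared 0 line(s) (total 0); column heights now [0 2 2 6 5], max=6
Drop 4: J rot3 at col 1 lands with bottom-row=2; cleared 0 line(s) (total 0); column heights now [0 3 5 6 5], max=6
Drop 5: S rot2 at col 2 lands with bottom-row=6; cleared 0 line(s) (total 0); column heights now [0 3 7 8 8], max=8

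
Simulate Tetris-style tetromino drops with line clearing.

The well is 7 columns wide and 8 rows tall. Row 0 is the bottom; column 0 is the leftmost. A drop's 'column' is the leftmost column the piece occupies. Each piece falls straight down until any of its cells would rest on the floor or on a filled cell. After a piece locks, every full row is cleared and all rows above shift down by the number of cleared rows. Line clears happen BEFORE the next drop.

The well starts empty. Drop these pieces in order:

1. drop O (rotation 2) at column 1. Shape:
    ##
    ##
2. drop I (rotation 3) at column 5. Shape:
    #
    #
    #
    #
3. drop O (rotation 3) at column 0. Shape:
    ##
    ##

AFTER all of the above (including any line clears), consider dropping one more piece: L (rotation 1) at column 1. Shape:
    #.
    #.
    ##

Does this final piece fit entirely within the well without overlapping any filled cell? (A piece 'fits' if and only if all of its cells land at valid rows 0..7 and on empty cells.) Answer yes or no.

Answer: yes

Derivation:
Drop 1: O rot2 at col 1 lands with bottom-row=0; cleared 0 line(s) (total 0); column heights now [0 2 2 0 0 0 0], max=2
Drop 2: I rot3 at col 5 lands with bottom-row=0; cleared 0 line(s) (total 0); column heights now [0 2 2 0 0 4 0], max=4
Drop 3: O rot3 at col 0 lands with bottom-row=2; cleared 0 line(s) (total 0); column heights now [4 4 2 0 0 4 0], max=4
Test piece L rot1 at col 1 (width 2): heights before test = [4 4 2 0 0 4 0]; fits = True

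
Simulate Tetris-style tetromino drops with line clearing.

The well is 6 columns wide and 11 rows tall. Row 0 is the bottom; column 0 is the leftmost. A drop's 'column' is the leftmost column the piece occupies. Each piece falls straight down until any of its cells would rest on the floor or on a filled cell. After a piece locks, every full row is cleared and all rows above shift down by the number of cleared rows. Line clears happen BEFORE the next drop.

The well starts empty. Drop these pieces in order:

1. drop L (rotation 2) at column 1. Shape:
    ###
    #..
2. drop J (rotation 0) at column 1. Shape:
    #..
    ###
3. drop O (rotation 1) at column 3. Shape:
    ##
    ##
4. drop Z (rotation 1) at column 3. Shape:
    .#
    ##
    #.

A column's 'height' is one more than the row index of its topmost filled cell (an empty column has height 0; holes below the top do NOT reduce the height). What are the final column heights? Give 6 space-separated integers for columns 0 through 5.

Answer: 0 4 3 7 8 0

Derivation:
Drop 1: L rot2 at col 1 lands with bottom-row=0; cleared 0 line(s) (total 0); column heights now [0 2 2 2 0 0], max=2
Drop 2: J rot0 at col 1 lands with bottom-row=2; cleared 0 line(s) (total 0); column heights now [0 4 3 3 0 0], max=4
Drop 3: O rot1 at col 3 lands with bottom-row=3; cleared 0 line(s) (total 0); column heights now [0 4 3 5 5 0], max=5
Drop 4: Z rot1 at col 3 lands with bottom-row=5; cleared 0 line(s) (total 0); column heights now [0 4 3 7 8 0], max=8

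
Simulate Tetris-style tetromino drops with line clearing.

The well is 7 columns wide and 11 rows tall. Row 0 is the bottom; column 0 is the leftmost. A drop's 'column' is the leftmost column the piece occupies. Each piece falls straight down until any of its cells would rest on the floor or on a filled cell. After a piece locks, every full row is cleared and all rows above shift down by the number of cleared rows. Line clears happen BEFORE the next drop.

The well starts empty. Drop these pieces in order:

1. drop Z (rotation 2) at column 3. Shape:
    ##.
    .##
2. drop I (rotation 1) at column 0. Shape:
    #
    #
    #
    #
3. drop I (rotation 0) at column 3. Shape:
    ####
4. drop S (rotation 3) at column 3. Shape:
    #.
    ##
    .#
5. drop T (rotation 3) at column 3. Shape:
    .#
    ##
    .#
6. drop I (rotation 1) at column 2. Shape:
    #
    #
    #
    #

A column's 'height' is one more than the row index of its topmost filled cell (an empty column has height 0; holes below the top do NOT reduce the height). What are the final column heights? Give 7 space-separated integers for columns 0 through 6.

Answer: 4 0 4 7 8 3 3

Derivation:
Drop 1: Z rot2 at col 3 lands with bottom-row=0; cleared 0 line(s) (total 0); column heights now [0 0 0 2 2 1 0], max=2
Drop 2: I rot1 at col 0 lands with bottom-row=0; cleared 0 line(s) (total 0); column heights now [4 0 0 2 2 1 0], max=4
Drop 3: I rot0 at col 3 lands with bottom-row=2; cleared 0 line(s) (total 0); column heights now [4 0 0 3 3 3 3], max=4
Drop 4: S rot3 at col 3 lands with bottom-row=3; cleared 0 line(s) (total 0); column heights now [4 0 0 6 5 3 3], max=6
Drop 5: T rot3 at col 3 lands with bottom-row=5; cleared 0 line(s) (total 0); column heights now [4 0 0 7 8 3 3], max=8
Drop 6: I rot1 at col 2 lands with bottom-row=0; cleared 0 line(s) (total 0); column heights now [4 0 4 7 8 3 3], max=8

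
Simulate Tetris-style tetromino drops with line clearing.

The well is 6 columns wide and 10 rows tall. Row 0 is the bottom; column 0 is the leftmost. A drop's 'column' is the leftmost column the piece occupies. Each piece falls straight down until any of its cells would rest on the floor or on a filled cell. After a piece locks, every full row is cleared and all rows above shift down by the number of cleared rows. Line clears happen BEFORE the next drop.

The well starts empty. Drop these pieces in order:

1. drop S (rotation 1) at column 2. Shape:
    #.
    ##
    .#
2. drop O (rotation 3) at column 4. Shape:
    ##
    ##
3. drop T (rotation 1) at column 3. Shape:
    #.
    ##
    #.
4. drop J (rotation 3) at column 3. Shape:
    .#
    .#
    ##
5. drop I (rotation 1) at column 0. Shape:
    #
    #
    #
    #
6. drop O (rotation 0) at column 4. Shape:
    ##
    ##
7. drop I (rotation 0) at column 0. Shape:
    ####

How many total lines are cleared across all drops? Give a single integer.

Answer: 0

Derivation:
Drop 1: S rot1 at col 2 lands with bottom-row=0; cleared 0 line(s) (total 0); column heights now [0 0 3 2 0 0], max=3
Drop 2: O rot3 at col 4 lands with bottom-row=0; cleared 0 line(s) (total 0); column heights now [0 0 3 2 2 2], max=3
Drop 3: T rot1 at col 3 lands with bottom-row=2; cleared 0 line(s) (total 0); column heights now [0 0 3 5 4 2], max=5
Drop 4: J rot3 at col 3 lands with bottom-row=5; cleared 0 line(s) (total 0); column heights now [0 0 3 6 8 2], max=8
Drop 5: I rot1 at col 0 lands with bottom-row=0; cleared 0 line(s) (total 0); column heights now [4 0 3 6 8 2], max=8
Drop 6: O rot0 at col 4 lands with bottom-row=8; cleared 0 line(s) (total 0); column heights now [4 0 3 6 10 10], max=10
Drop 7: I rot0 at col 0 lands with bottom-row=6; cleared 0 line(s) (total 0); column heights now [7 7 7 7 10 10], max=10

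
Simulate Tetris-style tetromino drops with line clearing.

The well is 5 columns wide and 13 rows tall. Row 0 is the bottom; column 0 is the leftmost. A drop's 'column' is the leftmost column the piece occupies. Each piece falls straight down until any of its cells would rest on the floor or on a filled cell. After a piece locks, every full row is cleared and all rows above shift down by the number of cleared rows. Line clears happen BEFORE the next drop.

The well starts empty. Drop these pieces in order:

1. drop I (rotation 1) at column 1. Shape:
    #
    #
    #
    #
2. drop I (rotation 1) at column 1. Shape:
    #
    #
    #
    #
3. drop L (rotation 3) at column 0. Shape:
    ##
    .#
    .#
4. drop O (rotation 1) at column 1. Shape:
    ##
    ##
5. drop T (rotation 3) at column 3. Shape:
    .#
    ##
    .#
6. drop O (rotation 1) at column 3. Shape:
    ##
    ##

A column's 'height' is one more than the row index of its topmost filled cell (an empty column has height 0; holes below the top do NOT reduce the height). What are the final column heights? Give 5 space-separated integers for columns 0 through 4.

Drop 1: I rot1 at col 1 lands with bottom-row=0; cleared 0 line(s) (total 0); column heights now [0 4 0 0 0], max=4
Drop 2: I rot1 at col 1 lands with bottom-row=4; cleared 0 line(s) (total 0); column heights now [0 8 0 0 0], max=8
Drop 3: L rot3 at col 0 lands with bottom-row=8; cleared 0 line(s) (total 0); column heights now [11 11 0 0 0], max=11
Drop 4: O rot1 at col 1 lands with bottom-row=11; cleared 0 line(s) (total 0); column heights now [11 13 13 0 0], max=13
Drop 5: T rot3 at col 3 lands with bottom-row=0; cleared 0 line(s) (total 0); column heights now [11 13 13 2 3], max=13
Drop 6: O rot1 at col 3 lands with bottom-row=3; cleared 0 line(s) (total 0); column heights now [11 13 13 5 5], max=13

Answer: 11 13 13 5 5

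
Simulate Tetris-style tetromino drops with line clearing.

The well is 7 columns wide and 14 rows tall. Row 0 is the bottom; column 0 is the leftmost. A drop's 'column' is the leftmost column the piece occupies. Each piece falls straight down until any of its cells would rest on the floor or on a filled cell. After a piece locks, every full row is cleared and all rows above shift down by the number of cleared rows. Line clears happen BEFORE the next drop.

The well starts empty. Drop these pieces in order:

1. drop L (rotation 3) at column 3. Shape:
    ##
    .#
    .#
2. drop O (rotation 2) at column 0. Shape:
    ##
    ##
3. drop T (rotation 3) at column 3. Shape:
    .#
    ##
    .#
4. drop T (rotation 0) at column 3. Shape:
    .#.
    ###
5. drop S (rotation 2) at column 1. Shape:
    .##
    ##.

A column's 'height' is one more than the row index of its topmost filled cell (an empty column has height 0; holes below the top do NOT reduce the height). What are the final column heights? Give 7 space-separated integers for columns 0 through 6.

Drop 1: L rot3 at col 3 lands with bottom-row=0; cleared 0 line(s) (total 0); column heights now [0 0 0 3 3 0 0], max=3
Drop 2: O rot2 at col 0 lands with bottom-row=0; cleared 0 line(s) (total 0); column heights now [2 2 0 3 3 0 0], max=3
Drop 3: T rot3 at col 3 lands with bottom-row=3; cleared 0 line(s) (total 0); column heights now [2 2 0 5 6 0 0], max=6
Drop 4: T rot0 at col 3 lands with bottom-row=6; cleared 0 line(s) (total 0); column heights now [2 2 0 7 8 7 0], max=8
Drop 5: S rot2 at col 1 lands with bottom-row=6; cleared 0 line(s) (total 0); column heights now [2 7 8 8 8 7 0], max=8

Answer: 2 7 8 8 8 7 0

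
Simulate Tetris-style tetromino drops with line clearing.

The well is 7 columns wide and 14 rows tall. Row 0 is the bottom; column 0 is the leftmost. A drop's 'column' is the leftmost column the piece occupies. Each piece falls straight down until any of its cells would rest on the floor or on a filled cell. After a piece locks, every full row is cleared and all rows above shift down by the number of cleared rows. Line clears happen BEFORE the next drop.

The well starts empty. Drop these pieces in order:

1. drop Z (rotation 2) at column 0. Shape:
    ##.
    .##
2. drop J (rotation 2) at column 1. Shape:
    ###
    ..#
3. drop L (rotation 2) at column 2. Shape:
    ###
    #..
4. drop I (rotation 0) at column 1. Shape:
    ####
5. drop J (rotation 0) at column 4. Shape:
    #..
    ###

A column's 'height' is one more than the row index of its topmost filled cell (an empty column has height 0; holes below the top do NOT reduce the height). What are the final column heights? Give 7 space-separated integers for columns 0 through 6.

Drop 1: Z rot2 at col 0 lands with bottom-row=0; cleared 0 line(s) (total 0); column heights now [2 2 1 0 0 0 0], max=2
Drop 2: J rot2 at col 1 lands with bottom-row=1; cleared 0 line(s) (total 0); column heights now [2 3 3 3 0 0 0], max=3
Drop 3: L rot2 at col 2 lands with bottom-row=3; cleared 0 line(s) (total 0); column heights now [2 3 5 5 5 0 0], max=5
Drop 4: I rot0 at col 1 lands with bottom-row=5; cleared 0 line(s) (total 0); column heights now [2 6 6 6 6 0 0], max=6
Drop 5: J rot0 at col 4 lands with bottom-row=6; cleared 0 line(s) (total 0); column heights now [2 6 6 6 8 7 7], max=8

Answer: 2 6 6 6 8 7 7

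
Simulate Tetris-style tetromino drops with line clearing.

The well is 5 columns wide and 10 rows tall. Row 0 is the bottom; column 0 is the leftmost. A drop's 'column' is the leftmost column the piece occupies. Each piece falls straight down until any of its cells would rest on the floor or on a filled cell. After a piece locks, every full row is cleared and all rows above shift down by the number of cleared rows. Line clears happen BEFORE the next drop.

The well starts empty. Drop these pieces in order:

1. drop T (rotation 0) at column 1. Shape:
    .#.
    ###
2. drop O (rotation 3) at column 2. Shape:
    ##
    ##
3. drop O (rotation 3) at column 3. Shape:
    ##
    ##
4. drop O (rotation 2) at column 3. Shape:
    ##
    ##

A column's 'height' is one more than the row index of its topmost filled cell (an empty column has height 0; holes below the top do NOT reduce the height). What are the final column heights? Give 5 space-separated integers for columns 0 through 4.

Answer: 0 1 4 8 8

Derivation:
Drop 1: T rot0 at col 1 lands with bottom-row=0; cleared 0 line(s) (total 0); column heights now [0 1 2 1 0], max=2
Drop 2: O rot3 at col 2 lands with bottom-row=2; cleared 0 line(s) (total 0); column heights now [0 1 4 4 0], max=4
Drop 3: O rot3 at col 3 lands with bottom-row=4; cleared 0 line(s) (total 0); column heights now [0 1 4 6 6], max=6
Drop 4: O rot2 at col 3 lands with bottom-row=6; cleared 0 line(s) (total 0); column heights now [0 1 4 8 8], max=8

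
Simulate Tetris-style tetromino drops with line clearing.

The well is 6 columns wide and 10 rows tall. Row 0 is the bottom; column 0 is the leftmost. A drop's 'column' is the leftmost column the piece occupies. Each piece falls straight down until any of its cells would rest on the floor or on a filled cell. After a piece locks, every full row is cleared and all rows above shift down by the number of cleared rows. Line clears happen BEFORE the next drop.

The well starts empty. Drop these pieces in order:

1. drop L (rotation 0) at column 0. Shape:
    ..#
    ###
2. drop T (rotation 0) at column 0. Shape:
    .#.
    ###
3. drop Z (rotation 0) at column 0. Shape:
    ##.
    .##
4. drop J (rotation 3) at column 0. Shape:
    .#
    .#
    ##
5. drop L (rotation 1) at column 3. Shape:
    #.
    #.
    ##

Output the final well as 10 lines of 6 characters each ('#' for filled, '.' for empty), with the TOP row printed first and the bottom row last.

Drop 1: L rot0 at col 0 lands with bottom-row=0; cleared 0 line(s) (total 0); column heights now [1 1 2 0 0 0], max=2
Drop 2: T rot0 at col 0 lands with bottom-row=2; cleared 0 line(s) (total 0); column heights now [3 4 3 0 0 0], max=4
Drop 3: Z rot0 at col 0 lands with bottom-row=4; cleared 0 line(s) (total 0); column heights now [6 6 5 0 0 0], max=6
Drop 4: J rot3 at col 0 lands with bottom-row=6; cleared 0 line(s) (total 0); column heights now [7 9 5 0 0 0], max=9
Drop 5: L rot1 at col 3 lands with bottom-row=0; cleared 0 line(s) (total 0); column heights now [7 9 5 3 1 0], max=9

Answer: ......
.#....
.#....
##....
##....
.##...
.#....
####..
..##..
#####.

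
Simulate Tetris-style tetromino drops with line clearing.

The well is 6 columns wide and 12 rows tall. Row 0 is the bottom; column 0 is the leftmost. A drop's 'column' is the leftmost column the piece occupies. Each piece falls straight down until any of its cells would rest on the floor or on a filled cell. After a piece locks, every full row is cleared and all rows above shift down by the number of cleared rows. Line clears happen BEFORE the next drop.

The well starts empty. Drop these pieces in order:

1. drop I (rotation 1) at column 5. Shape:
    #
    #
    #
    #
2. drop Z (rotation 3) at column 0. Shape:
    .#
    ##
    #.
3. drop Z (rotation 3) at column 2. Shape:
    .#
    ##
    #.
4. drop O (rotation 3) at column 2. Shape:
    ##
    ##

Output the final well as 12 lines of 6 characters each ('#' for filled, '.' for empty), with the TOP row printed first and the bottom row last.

Answer: ......
......
......
......
......
......
......
..##..
..##.#
.#.#.#
####.#
#.#..#

Derivation:
Drop 1: I rot1 at col 5 lands with bottom-row=0; cleared 0 line(s) (total 0); column heights now [0 0 0 0 0 4], max=4
Drop 2: Z rot3 at col 0 lands with bottom-row=0; cleared 0 line(s) (total 0); column heights now [2 3 0 0 0 4], max=4
Drop 3: Z rot3 at col 2 lands with bottom-row=0; cleared 0 line(s) (total 0); column heights now [2 3 2 3 0 4], max=4
Drop 4: O rot3 at col 2 lands with bottom-row=3; cleared 0 line(s) (total 0); column heights now [2 3 5 5 0 4], max=5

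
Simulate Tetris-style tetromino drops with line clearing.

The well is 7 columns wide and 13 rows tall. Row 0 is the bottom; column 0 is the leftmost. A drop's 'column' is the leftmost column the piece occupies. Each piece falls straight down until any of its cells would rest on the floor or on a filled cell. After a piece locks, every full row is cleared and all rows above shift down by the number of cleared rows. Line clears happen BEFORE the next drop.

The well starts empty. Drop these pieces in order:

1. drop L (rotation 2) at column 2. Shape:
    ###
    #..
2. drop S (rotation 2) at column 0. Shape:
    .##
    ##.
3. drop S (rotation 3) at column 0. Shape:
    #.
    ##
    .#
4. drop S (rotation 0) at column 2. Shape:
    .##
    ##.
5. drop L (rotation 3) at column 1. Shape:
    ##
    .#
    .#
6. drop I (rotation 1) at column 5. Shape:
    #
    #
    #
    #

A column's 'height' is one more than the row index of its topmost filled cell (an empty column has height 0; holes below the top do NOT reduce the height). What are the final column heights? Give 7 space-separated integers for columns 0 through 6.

Drop 1: L rot2 at col 2 lands with bottom-row=0; cleared 0 line(s) (total 0); column heights now [0 0 2 2 2 0 0], max=2
Drop 2: S rot2 at col 0 lands with bottom-row=1; cleared 0 line(s) (total 0); column heights now [2 3 3 2 2 0 0], max=3
Drop 3: S rot3 at col 0 lands with bottom-row=3; cleared 0 line(s) (total 0); column heights now [6 5 3 2 2 0 0], max=6
Drop 4: S rot0 at col 2 lands with bottom-row=3; cleared 0 line(s) (total 0); column heights now [6 5 4 5 5 0 0], max=6
Drop 5: L rot3 at col 1 lands with bottom-row=4; cleared 0 line(s) (total 0); column heights now [6 7 7 5 5 0 0], max=7
Drop 6: I rot1 at col 5 lands with bottom-row=0; cleared 0 line(s) (total 0); column heights now [6 7 7 5 5 4 0], max=7

Answer: 6 7 7 5 5 4 0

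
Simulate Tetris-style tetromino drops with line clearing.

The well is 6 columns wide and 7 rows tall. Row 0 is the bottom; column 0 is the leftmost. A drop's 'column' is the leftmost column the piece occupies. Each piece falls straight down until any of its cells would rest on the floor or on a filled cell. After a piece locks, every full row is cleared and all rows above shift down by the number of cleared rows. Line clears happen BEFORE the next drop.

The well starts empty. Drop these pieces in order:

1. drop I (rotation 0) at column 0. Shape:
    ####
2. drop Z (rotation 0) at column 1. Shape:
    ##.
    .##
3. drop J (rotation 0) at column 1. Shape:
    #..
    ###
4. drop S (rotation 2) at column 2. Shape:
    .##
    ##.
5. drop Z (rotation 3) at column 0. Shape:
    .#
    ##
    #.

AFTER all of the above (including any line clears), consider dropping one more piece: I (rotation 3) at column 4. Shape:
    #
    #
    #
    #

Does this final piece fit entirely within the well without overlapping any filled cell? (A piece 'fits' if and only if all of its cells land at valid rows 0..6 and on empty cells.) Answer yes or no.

Drop 1: I rot0 at col 0 lands with bottom-row=0; cleared 0 line(s) (total 0); column heights now [1 1 1 1 0 0], max=1
Drop 2: Z rot0 at col 1 lands with bottom-row=1; cleared 0 line(s) (total 0); column heights now [1 3 3 2 0 0], max=3
Drop 3: J rot0 at col 1 lands with bottom-row=3; cleared 0 line(s) (total 0); column heights now [1 5 4 4 0 0], max=5
Drop 4: S rot2 at col 2 lands with bottom-row=4; cleared 0 line(s) (total 0); column heights now [1 5 5 6 6 0], max=6
Drop 5: Z rot3 at col 0 lands with bottom-row=4; cleared 0 line(s) (total 0); column heights now [6 7 5 6 6 0], max=7
Test piece I rot3 at col 4 (width 1): heights before test = [6 7 5 6 6 0]; fits = False

Answer: no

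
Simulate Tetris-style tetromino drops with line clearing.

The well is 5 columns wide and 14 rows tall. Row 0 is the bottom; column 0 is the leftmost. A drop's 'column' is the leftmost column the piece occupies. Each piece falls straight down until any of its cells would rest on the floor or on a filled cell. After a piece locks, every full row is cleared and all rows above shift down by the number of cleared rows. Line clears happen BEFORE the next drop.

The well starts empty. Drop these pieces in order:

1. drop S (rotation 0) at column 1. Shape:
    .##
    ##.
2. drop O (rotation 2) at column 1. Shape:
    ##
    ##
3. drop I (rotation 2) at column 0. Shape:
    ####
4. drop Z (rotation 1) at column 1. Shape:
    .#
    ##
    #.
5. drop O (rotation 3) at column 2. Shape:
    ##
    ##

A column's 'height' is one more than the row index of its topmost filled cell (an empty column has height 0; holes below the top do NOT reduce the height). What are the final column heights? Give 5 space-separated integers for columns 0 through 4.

Drop 1: S rot0 at col 1 lands with bottom-row=0; cleared 0 line(s) (total 0); column heights now [0 1 2 2 0], max=2
Drop 2: O rot2 at col 1 lands with bottom-row=2; cleared 0 line(s) (total 0); column heights now [0 4 4 2 0], max=4
Drop 3: I rot2 at col 0 lands with bottom-row=4; cleared 0 line(s) (total 0); column heights now [5 5 5 5 0], max=5
Drop 4: Z rot1 at col 1 lands with bottom-row=5; cleared 0 line(s) (total 0); column heights now [5 7 8 5 0], max=8
Drop 5: O rot3 at col 2 lands with bottom-row=8; cleared 0 line(s) (total 0); column heights now [5 7 10 10 0], max=10

Answer: 5 7 10 10 0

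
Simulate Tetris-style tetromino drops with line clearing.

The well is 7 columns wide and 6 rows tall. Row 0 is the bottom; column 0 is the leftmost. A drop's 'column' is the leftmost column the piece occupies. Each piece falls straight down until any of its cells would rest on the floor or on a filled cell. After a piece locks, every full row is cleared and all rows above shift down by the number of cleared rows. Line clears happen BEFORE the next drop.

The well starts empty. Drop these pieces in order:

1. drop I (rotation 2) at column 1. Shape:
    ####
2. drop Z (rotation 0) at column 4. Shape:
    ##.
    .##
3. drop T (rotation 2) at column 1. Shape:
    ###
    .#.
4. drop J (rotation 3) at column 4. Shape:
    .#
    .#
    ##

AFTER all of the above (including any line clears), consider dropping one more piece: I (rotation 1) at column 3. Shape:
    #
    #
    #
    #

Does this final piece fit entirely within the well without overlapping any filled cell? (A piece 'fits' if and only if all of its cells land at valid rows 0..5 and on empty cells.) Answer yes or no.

Answer: no

Derivation:
Drop 1: I rot2 at col 1 lands with bottom-row=0; cleared 0 line(s) (total 0); column heights now [0 1 1 1 1 0 0], max=1
Drop 2: Z rot0 at col 4 lands with bottom-row=0; cleared 0 line(s) (total 0); column heights now [0 1 1 1 2 2 1], max=2
Drop 3: T rot2 at col 1 lands with bottom-row=1; cleared 0 line(s) (total 0); column heights now [0 3 3 3 2 2 1], max=3
Drop 4: J rot3 at col 4 lands with bottom-row=2; cleared 0 line(s) (total 0); column heights now [0 3 3 3 3 5 1], max=5
Test piece I rot1 at col 3 (width 1): heights before test = [0 3 3 3 3 5 1]; fits = False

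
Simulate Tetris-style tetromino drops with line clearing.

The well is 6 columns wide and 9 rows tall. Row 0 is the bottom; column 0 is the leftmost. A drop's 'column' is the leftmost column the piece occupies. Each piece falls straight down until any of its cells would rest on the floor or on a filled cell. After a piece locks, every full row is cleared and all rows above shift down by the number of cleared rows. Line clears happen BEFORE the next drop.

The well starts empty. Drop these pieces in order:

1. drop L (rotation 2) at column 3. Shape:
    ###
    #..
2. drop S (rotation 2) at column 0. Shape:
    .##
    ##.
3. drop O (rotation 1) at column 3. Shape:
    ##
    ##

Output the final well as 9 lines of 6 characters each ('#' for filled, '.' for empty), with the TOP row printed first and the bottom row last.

Drop 1: L rot2 at col 3 lands with bottom-row=0; cleared 0 line(s) (total 0); column heights now [0 0 0 2 2 2], max=2
Drop 2: S rot2 at col 0 lands with bottom-row=0; cleared 0 line(s) (total 0); column heights now [1 2 2 2 2 2], max=2
Drop 3: O rot1 at col 3 lands with bottom-row=2; cleared 0 line(s) (total 0); column heights now [1 2 2 4 4 2], max=4

Answer: ......
......
......
......
......
...##.
...##.
.#####
##.#..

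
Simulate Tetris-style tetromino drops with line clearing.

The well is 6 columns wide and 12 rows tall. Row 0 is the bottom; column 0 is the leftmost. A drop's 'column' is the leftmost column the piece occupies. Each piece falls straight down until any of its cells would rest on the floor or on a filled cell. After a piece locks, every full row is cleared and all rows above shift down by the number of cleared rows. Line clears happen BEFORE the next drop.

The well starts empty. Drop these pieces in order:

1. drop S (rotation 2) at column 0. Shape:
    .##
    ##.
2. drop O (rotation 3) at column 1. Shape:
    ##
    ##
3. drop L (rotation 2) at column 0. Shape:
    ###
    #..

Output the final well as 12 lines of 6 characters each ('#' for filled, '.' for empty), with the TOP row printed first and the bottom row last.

Drop 1: S rot2 at col 0 lands with bottom-row=0; cleared 0 line(s) (total 0); column heights now [1 2 2 0 0 0], max=2
Drop 2: O rot3 at col 1 lands with bottom-row=2; cleared 0 line(s) (total 0); column heights now [1 4 4 0 0 0], max=4
Drop 3: L rot2 at col 0 lands with bottom-row=3; cleared 0 line(s) (total 0); column heights now [5 5 5 0 0 0], max=5

Answer: ......
......
......
......
......
......
......
###...
###...
.##...
.##...
##....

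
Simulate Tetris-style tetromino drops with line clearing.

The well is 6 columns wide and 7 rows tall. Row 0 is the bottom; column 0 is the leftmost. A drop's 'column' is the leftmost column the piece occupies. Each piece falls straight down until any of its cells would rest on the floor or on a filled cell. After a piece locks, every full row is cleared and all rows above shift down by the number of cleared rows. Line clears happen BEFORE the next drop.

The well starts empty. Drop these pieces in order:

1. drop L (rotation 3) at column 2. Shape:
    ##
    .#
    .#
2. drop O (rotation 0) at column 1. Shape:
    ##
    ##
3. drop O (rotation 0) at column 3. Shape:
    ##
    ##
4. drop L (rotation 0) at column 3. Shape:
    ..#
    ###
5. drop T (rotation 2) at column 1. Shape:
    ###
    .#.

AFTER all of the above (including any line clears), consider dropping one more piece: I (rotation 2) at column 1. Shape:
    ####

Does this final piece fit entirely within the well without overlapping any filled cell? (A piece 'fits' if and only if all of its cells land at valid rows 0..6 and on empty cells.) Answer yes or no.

Answer: no

Derivation:
Drop 1: L rot3 at col 2 lands with bottom-row=0; cleared 0 line(s) (total 0); column heights now [0 0 3 3 0 0], max=3
Drop 2: O rot0 at col 1 lands with bottom-row=3; cleared 0 line(s) (total 0); column heights now [0 5 5 3 0 0], max=5
Drop 3: O rot0 at col 3 lands with bottom-row=3; cleared 0 line(s) (total 0); column heights now [0 5 5 5 5 0], max=5
Drop 4: L rot0 at col 3 lands with bottom-row=5; cleared 0 line(s) (total 0); column heights now [0 5 5 6 6 7], max=7
Drop 5: T rot2 at col 1 lands with bottom-row=5; cleared 0 line(s) (total 0); column heights now [0 7 7 7 6 7], max=7
Test piece I rot2 at col 1 (width 4): heights before test = [0 7 7 7 6 7]; fits = False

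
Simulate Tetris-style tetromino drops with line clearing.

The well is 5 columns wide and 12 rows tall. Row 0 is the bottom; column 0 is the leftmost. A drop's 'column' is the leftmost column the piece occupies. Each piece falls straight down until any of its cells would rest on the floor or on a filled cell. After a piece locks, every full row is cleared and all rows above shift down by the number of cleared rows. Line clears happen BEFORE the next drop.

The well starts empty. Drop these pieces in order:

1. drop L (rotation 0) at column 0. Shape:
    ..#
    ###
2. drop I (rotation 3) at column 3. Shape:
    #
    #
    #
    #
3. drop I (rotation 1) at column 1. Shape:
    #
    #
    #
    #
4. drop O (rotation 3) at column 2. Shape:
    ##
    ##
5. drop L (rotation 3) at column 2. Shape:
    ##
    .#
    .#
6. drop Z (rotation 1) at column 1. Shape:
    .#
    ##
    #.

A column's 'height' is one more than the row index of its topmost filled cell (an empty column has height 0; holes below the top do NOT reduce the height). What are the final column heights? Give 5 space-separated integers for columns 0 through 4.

Drop 1: L rot0 at col 0 lands with bottom-row=0; cleared 0 line(s) (total 0); column heights now [1 1 2 0 0], max=2
Drop 2: I rot3 at col 3 lands with bottom-row=0; cleared 0 line(s) (total 0); column heights now [1 1 2 4 0], max=4
Drop 3: I rot1 at col 1 lands with bottom-row=1; cleared 0 line(s) (total 0); column heights now [1 5 2 4 0], max=5
Drop 4: O rot3 at col 2 lands with bottom-row=4; cleared 0 line(s) (total 0); column heights now [1 5 6 6 0], max=6
Drop 5: L rot3 at col 2 lands with bottom-row=6; cleared 0 line(s) (total 0); column heights now [1 5 9 9 0], max=9
Drop 6: Z rot1 at col 1 lands with bottom-row=8; cleared 0 line(s) (total 0); column heights now [1 10 11 9 0], max=11

Answer: 1 10 11 9 0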